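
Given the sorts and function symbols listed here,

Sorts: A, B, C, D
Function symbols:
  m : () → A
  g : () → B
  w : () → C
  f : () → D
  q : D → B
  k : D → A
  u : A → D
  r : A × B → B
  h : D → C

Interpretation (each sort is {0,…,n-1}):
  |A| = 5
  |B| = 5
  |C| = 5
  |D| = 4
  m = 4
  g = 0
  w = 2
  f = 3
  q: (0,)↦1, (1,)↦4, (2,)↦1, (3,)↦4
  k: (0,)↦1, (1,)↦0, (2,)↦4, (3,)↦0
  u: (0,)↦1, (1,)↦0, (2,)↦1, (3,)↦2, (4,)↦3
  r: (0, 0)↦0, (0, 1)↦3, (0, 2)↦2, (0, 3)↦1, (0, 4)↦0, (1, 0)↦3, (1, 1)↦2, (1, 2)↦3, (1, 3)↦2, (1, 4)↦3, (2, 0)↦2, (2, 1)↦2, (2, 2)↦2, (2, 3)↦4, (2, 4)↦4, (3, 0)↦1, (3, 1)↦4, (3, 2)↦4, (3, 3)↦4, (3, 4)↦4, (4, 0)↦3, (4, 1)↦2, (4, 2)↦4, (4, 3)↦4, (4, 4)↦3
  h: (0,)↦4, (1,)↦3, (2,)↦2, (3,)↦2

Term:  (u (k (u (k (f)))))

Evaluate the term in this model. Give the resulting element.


  f = 3
  (k (f)) = k(3,) = 0
  (u (k (f))) = u(0,) = 1
  (k (u (k (f)))) = k(1,) = 0
  (u (k (u (k (f))))) = u(0,) = 1

value = 1


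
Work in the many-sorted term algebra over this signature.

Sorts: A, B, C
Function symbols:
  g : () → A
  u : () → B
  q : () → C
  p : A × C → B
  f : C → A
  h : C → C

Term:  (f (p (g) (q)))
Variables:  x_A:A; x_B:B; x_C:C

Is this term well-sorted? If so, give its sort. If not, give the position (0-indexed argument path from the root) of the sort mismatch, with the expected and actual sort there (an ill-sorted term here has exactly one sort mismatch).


    (g) : A
    (q) : C
  (p (g) (q)) : B
(f (p (g) (q))) : ✗ arg 0 at [0] has sort B, expected C

ill-sorted at position [0]: expected C, got B


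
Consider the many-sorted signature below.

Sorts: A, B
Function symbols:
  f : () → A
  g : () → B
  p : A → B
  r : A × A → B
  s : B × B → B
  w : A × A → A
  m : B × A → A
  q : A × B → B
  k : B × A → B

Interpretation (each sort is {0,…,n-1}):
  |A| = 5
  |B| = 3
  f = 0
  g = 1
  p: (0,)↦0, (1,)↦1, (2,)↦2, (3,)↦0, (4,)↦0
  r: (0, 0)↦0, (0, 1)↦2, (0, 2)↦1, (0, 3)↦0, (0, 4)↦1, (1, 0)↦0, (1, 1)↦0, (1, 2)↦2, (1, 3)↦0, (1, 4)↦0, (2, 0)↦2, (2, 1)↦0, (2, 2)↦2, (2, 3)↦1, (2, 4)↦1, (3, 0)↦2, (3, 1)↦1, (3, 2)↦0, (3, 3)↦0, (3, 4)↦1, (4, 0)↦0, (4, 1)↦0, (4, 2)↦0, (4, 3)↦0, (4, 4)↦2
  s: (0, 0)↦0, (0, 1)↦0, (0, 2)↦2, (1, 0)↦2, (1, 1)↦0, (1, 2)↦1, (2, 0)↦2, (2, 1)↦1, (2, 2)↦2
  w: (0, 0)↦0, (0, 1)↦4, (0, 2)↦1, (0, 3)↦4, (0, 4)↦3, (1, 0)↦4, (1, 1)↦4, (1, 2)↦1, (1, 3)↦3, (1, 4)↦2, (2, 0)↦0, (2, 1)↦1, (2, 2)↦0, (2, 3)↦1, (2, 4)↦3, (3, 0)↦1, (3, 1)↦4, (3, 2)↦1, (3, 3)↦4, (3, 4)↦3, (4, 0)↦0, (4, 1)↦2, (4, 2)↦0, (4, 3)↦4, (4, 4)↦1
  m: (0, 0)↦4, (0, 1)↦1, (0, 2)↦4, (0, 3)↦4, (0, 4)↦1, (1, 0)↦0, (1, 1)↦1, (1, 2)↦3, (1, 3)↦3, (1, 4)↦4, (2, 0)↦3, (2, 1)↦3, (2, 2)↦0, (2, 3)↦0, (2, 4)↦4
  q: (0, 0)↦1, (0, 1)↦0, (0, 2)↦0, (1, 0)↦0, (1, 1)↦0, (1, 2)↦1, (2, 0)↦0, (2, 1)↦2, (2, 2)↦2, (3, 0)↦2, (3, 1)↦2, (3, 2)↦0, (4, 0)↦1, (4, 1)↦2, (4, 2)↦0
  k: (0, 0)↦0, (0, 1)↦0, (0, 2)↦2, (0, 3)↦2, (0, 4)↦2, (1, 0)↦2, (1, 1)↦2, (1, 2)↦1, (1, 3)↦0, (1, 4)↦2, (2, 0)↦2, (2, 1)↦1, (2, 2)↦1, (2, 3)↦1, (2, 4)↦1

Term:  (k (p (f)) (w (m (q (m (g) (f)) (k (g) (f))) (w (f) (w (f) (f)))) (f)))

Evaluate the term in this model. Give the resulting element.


  f = 0
  (p (f)) = p(0,) = 0
  g = 1
  f = 0
  (m (g) (f)) = m(1, 0) = 0
  g = 1
  f = 0
  (k (g) (f)) = k(1, 0) = 2
  (q (m (g) (f)) (k (g) (f))) = q(0, 2) = 0
  f = 0
  f = 0
  f = 0
  (w (f) (f)) = w(0, 0) = 0
  (w (f) (w (f) (f))) = w(0, 0) = 0
  (m (q (m (g) (f)) (k (g) (f))) (w (f) (w (f) (f)))) = m(0, 0) = 4
  f = 0
  (w (m (q (m (g) (f)) (k (g) (f))) (w (f) (w (f) (f)))) (f)) = w(4, 0) = 0
  (k (p (f)) (w (m (q (m (g) (f)) (k (g) (f))) (w (f) (w (f) (f)))) (f))) = k(0, 0) = 0

value = 0


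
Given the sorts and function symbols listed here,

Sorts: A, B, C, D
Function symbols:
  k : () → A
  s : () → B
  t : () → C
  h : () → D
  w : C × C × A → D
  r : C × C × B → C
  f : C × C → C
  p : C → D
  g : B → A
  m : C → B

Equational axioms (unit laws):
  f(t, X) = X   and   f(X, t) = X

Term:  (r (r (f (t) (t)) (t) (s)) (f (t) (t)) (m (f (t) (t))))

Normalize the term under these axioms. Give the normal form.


1. (r (r (f (t) (t)) (t) (s)) (f (t) (t)) (m (f (t) (t))))  →  (r (r (t) (t) (s)) (f (t) (t)) (m (f (t) (t))))
2. (r (r (t) (t) (s)) (f (t) (t)) (m (f (t) (t))))  →  (r (r (t) (t) (s)) (t) (m (f (t) (t))))
3. (r (r (t) (t) (s)) (t) (m (f (t) (t))))  →  (r (r (t) (t) (s)) (t) (m (t)))

normal form = (r (r (t) (t) (s)) (t) (m (t)))


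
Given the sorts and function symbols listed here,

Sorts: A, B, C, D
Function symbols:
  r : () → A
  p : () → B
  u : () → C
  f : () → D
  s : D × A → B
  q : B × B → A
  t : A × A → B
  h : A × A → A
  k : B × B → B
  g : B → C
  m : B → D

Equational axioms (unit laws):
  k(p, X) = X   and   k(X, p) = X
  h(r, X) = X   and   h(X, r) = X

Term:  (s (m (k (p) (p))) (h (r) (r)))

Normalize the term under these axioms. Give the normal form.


1. (s (m (k (p) (p))) (h (r) (r)))  →  (s (m (p)) (h (r) (r)))
2. (s (m (p)) (h (r) (r)))  →  (s (m (p)) (r))

normal form = (s (m (p)) (r))


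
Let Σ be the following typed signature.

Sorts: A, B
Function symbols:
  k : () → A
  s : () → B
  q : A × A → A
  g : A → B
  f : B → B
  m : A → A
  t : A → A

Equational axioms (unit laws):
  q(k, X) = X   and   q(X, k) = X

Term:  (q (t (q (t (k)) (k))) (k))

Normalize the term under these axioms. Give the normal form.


normal form = (t (t (k)))

1. (q (t (q (t (k)) (k))) (k))  →  (t (q (t (k)) (k)))
2. (t (q (t (k)) (k)))  →  (t (t (k)))


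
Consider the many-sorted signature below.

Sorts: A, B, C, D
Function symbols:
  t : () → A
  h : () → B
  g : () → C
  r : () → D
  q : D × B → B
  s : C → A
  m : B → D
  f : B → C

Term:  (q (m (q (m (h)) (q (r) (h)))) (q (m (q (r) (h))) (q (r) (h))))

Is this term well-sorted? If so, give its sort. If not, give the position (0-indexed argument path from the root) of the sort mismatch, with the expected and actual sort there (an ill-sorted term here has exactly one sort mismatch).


well-sorted; sort = B

        (h) : B
      (m (h)) : D
        (r) : D
        (h) : B
      (q (r) (h)) : B
    (q (m (h)) (q (r) (h))) : B
  (m (q (m (h)) (q (r) (h)))) : D
        (r) : D
        (h) : B
      (q (r) (h)) : B
    (m (q (r) (h))) : D
      (r) : D
      (h) : B
    (q (r) (h)) : B
  (q (m (q (r) (h))) (q (r) (h))) : B
(q (m (q (m (h)) (q (r) (h)))) (q (m (q (r) (h))) (q (r) (h)))) : B


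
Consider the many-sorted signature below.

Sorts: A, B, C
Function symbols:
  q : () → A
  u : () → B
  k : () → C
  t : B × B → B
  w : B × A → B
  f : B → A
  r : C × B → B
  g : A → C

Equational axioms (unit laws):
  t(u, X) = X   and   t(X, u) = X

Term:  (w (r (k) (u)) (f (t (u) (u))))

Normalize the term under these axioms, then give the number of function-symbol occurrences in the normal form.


1. (w (r (k) (u)) (f (t (u) (u))))  →  (w (r (k) (u)) (f (u)))
normal form: (w (r (k) (u)) (f (u)))

size = 6


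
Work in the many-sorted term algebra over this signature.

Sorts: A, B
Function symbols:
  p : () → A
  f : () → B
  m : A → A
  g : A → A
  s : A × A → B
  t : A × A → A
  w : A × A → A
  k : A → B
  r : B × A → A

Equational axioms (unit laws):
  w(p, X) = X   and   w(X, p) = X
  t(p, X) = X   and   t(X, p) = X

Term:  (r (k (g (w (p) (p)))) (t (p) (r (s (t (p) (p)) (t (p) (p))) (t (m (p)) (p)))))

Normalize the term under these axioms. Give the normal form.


normal form = (r (k (g (p))) (r (s (p) (p)) (m (p))))

1. (r (k (g (w (p) (p)))) (t (p) (r (s (t (p) (p)) (t (p) (p))) (t (m (p)) (p)))))  →  (r (k (g (p))) (t (p) (r (s (t (p) (p)) (t (p) (p))) (t (m (p)) (p)))))
2. (r (k (g (p))) (t (p) (r (s (t (p) (p)) (t (p) (p))) (t (m (p)) (p)))))  →  (r (k (g (p))) (r (s (t (p) (p)) (t (p) (p))) (t (m (p)) (p))))
3. (r (k (g (p))) (r (s (t (p) (p)) (t (p) (p))) (t (m (p)) (p))))  →  (r (k (g (p))) (r (s (p) (t (p) (p))) (t (m (p)) (p))))
4. (r (k (g (p))) (r (s (p) (t (p) (p))) (t (m (p)) (p))))  →  (r (k (g (p))) (r (s (p) (p)) (t (m (p)) (p))))
5. (r (k (g (p))) (r (s (p) (p)) (t (m (p)) (p))))  →  (r (k (g (p))) (r (s (p) (p)) (m (p))))


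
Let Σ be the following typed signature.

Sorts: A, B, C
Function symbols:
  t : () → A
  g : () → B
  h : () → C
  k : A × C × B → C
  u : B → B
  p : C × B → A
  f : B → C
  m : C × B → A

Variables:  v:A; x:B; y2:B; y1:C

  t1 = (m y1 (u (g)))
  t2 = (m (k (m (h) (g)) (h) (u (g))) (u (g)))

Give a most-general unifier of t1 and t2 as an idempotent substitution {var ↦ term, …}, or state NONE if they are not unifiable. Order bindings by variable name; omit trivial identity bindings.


{y1 ↦ (k (m (h) (g)) (h) (u (g)))}


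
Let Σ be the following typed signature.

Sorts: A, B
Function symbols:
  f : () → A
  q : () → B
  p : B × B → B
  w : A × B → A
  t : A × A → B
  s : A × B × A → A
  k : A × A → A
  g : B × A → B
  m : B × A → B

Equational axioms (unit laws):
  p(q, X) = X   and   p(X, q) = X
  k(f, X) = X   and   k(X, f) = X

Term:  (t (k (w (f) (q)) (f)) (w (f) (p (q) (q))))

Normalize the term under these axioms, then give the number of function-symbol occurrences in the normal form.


size = 7

1. (t (k (w (f) (q)) (f)) (w (f) (p (q) (q))))  →  (t (w (f) (q)) (w (f) (p (q) (q))))
2. (t (w (f) (q)) (w (f) (p (q) (q))))  →  (t (w (f) (q)) (w (f) (q)))
normal form: (t (w (f) (q)) (w (f) (q)))


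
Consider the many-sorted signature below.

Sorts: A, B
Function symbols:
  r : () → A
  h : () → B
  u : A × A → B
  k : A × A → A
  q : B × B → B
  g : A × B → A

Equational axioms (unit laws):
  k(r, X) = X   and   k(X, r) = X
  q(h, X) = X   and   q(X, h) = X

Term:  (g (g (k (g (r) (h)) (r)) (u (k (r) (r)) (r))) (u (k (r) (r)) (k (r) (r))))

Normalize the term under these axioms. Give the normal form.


normal form = (g (g (g (r) (h)) (u (r) (r))) (u (r) (r)))

1. (g (g (k (g (r) (h)) (r)) (u (k (r) (r)) (r))) (u (k (r) (r)) (k (r) (r))))  →  (g (g (g (r) (h)) (u (k (r) (r)) (r))) (u (k (r) (r)) (k (r) (r))))
2. (g (g (g (r) (h)) (u (k (r) (r)) (r))) (u (k (r) (r)) (k (r) (r))))  →  (g (g (g (r) (h)) (u (r) (r))) (u (k (r) (r)) (k (r) (r))))
3. (g (g (g (r) (h)) (u (r) (r))) (u (k (r) (r)) (k (r) (r))))  →  (g (g (g (r) (h)) (u (r) (r))) (u (r) (k (r) (r))))
4. (g (g (g (r) (h)) (u (r) (r))) (u (r) (k (r) (r))))  →  (g (g (g (r) (h)) (u (r) (r))) (u (r) (r)))


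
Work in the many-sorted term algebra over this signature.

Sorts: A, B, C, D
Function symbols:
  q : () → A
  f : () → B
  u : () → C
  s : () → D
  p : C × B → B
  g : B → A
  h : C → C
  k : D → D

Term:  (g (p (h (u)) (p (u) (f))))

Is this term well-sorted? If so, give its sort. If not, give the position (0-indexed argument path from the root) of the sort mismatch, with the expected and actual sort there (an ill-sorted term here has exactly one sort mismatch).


well-sorted; sort = A

      (u) : C
    (h (u)) : C
      (u) : C
      (f) : B
    (p (u) (f)) : B
  (p (h (u)) (p (u) (f))) : B
(g (p (h (u)) (p (u) (f)))) : A


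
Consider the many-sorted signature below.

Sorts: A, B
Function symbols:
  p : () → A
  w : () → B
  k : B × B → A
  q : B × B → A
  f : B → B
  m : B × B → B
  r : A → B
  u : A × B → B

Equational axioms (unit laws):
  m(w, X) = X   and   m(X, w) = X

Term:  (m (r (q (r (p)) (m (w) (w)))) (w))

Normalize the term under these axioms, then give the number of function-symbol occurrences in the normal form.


1. (m (r (q (r (p)) (m (w) (w)))) (w))  →  (r (q (r (p)) (m (w) (w))))
2. (r (q (r (p)) (m (w) (w))))  →  (r (q (r (p)) (w)))
normal form: (r (q (r (p)) (w)))

size = 5


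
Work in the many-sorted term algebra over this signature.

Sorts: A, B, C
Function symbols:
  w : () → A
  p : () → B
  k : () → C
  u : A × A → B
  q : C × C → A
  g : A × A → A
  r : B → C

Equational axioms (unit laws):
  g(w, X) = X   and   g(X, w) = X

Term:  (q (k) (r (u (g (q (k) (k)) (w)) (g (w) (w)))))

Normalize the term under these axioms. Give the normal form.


normal form = (q (k) (r (u (q (k) (k)) (w))))

1. (q (k) (r (u (g (q (k) (k)) (w)) (g (w) (w)))))  →  (q (k) (r (u (q (k) (k)) (g (w) (w)))))
2. (q (k) (r (u (q (k) (k)) (g (w) (w)))))  →  (q (k) (r (u (q (k) (k)) (w))))


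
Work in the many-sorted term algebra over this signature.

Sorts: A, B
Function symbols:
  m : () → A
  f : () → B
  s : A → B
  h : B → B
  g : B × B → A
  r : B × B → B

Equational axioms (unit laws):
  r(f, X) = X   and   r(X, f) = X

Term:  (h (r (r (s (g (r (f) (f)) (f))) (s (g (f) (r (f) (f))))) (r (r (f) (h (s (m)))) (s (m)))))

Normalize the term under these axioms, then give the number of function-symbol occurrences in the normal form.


1. (h (r (r (s (g (r (f) (f)) (f))) (s (g (f) (r (f) (f))))) (r (r (f) (h (s (m)))) (s (m)))))  →  (h (r (r (s (g (f) (f))) (s (g (f) (r (f) (f))))) (r (r (f) (h (s (m)))) (s (m)))))
2. (h (r (r (s (g (f) (f))) (s (g (f) (r (f) (f))))) (r (r (f) (h (s (m)))) (s (m)))))  →  (h (r (r (s (g (f) (f))) (s (g (f) (f)))) (r (r (f) (h (s (m)))) (s (m)))))
3. (h (r (r (s (g (f) (f))) (s (g (f) (f)))) (r (r (f) (h (s (m)))) (s (m)))))  →  (h (r (r (s (g (f) (f))) (s (g (f) (f)))) (r (h (s (m))) (s (m)))))
normal form: (h (r (r (s (g (f) (f))) (s (g (f) (f)))) (r (h (s (m))) (s (m)))))

size = 17


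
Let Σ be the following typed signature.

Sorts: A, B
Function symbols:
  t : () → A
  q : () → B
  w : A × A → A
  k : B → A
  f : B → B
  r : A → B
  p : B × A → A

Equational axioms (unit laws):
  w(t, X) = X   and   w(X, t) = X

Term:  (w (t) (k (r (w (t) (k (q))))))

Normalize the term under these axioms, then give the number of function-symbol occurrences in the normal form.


size = 4

1. (w (t) (k (r (w (t) (k (q))))))  →  (k (r (w (t) (k (q)))))
2. (k (r (w (t) (k (q)))))  →  (k (r (k (q))))
normal form: (k (r (k (q))))


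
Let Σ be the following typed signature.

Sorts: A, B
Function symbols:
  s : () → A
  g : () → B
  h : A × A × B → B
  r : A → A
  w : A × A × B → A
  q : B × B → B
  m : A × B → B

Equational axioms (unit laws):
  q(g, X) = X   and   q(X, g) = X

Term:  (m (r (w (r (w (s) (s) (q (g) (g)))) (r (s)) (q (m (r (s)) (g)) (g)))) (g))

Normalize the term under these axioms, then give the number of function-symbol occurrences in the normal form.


size = 15

1. (m (r (w (r (w (s) (s) (q (g) (g)))) (r (s)) (q (m (r (s)) (g)) (g)))) (g))  →  (m (r (w (r (w (s) (s) (g))) (r (s)) (q (m (r (s)) (g)) (g)))) (g))
2. (m (r (w (r (w (s) (s) (g))) (r (s)) (q (m (r (s)) (g)) (g)))) (g))  →  (m (r (w (r (w (s) (s) (g))) (r (s)) (m (r (s)) (g)))) (g))
normal form: (m (r (w (r (w (s) (s) (g))) (r (s)) (m (r (s)) (g)))) (g))


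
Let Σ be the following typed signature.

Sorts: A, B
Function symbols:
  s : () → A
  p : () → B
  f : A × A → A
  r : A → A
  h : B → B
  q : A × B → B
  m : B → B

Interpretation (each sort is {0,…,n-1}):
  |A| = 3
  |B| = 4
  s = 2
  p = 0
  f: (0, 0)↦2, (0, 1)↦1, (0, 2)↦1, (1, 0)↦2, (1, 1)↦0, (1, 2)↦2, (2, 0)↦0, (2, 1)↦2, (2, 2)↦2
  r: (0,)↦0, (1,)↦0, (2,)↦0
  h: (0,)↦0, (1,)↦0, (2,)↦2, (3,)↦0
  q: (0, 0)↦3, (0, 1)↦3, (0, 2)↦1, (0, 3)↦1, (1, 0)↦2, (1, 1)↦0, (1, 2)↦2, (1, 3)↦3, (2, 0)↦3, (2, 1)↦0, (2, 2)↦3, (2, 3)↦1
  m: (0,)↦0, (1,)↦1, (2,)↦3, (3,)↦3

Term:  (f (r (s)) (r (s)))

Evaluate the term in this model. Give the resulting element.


value = 2

  s = 2
  (r (s)) = r(2,) = 0
  s = 2
  (r (s)) = r(2,) = 0
  (f (r (s)) (r (s))) = f(0, 0) = 2


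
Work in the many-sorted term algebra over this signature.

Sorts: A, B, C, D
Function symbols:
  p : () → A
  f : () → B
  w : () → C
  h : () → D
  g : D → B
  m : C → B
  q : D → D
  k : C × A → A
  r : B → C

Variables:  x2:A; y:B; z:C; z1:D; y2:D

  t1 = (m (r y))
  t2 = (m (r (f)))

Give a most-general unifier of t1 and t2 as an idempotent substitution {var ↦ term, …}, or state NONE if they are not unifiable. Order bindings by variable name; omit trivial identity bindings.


{y ↦ (f)}


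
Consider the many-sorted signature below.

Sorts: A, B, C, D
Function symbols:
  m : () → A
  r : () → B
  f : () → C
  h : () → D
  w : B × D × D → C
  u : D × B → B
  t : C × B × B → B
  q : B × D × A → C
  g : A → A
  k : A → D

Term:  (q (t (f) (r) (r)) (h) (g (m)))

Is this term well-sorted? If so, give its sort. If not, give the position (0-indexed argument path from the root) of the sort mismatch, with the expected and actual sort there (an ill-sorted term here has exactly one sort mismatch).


    (f) : C
    (r) : B
    (r) : B
  (t (f) (r) (r)) : B
  (h) : D
    (m) : A
  (g (m)) : A
(q (t (f) (r) (r)) (h) (g (m))) : C

well-sorted; sort = C


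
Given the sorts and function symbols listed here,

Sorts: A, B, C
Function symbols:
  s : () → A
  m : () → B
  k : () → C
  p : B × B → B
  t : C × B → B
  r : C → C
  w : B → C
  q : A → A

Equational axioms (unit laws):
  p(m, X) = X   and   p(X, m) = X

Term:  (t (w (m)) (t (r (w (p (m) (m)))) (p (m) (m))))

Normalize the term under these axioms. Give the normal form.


1. (t (w (m)) (t (r (w (p (m) (m)))) (p (m) (m))))  →  (t (w (m)) (t (r (w (m))) (p (m) (m))))
2. (t (w (m)) (t (r (w (m))) (p (m) (m))))  →  (t (w (m)) (t (r (w (m))) (m)))

normal form = (t (w (m)) (t (r (w (m))) (m)))


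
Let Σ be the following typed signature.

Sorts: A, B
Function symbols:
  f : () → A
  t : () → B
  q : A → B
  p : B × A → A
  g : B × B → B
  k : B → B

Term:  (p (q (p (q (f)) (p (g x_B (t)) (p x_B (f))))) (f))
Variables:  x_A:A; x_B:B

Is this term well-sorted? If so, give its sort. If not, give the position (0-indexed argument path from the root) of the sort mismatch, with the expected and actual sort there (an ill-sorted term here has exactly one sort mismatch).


        (f) : A
      (q (f)) : B
          x_B : B
          (t) : B
        (g x_B (t)) : B
          x_B : B
          (f) : A
        (p x_B (f)) : A
      (p (g x_B (t)) (p x_B (f))) : A
    (p (q (f)) (p (g x_B (t)) (p x_B (f)))) : A
  (q (p (q (f)) (p (g x_B (t)) (p x_B (f))))) : B
  (f) : A
(p (q (p (q (f)) (p (g x_B (t)) (p x_B (f))))) (f)) : A

well-sorted; sort = A


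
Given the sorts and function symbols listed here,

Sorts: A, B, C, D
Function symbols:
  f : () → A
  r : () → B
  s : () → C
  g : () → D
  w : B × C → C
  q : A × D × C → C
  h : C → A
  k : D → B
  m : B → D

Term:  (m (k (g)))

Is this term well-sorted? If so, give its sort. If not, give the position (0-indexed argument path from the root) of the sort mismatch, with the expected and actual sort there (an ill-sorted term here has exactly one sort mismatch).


well-sorted; sort = D

    (g) : D
  (k (g)) : B
(m (k (g))) : D


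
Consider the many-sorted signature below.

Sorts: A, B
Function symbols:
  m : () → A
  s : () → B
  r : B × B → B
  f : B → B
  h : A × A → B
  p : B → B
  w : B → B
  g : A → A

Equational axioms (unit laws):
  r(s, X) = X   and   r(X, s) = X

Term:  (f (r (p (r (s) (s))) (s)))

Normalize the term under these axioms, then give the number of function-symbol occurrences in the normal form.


1. (f (r (p (r (s) (s))) (s)))  →  (f (p (r (s) (s))))
2. (f (p (r (s) (s))))  →  (f (p (s)))
normal form: (f (p (s)))

size = 3


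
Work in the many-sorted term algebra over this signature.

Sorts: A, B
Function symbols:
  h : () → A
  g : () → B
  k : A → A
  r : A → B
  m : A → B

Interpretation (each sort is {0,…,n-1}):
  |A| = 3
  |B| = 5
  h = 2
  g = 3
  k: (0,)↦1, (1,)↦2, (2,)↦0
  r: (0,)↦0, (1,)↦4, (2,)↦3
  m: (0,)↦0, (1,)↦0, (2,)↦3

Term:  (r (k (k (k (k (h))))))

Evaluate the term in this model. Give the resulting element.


value = 0

  h = 2
  (k (h)) = k(2,) = 0
  (k (k (h))) = k(0,) = 1
  (k (k (k (h)))) = k(1,) = 2
  (k (k (k (k (h))))) = k(2,) = 0
  (r (k (k (k (k (h)))))) = r(0,) = 0


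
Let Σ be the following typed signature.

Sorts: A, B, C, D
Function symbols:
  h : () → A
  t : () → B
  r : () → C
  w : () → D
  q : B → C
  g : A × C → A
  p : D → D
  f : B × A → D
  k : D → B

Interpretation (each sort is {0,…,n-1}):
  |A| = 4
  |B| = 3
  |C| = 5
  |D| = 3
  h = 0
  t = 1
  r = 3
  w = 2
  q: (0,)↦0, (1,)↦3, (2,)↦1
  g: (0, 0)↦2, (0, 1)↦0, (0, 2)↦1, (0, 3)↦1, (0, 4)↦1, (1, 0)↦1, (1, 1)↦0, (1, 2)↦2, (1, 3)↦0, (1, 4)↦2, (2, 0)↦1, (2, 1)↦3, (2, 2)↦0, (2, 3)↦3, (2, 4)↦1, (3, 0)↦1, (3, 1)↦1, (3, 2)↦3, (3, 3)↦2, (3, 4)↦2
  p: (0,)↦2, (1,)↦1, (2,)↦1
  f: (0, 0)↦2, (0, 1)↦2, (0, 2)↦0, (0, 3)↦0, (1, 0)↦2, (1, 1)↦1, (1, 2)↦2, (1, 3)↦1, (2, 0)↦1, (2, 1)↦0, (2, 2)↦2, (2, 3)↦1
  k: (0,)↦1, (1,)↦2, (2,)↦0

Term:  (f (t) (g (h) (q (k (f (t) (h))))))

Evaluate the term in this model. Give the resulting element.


value = 2

  t = 1
  h = 0
  t = 1
  h = 0
  (f (t) (h)) = f(1, 0) = 2
  (k (f (t) (h))) = k(2,) = 0
  (q (k (f (t) (h)))) = q(0,) = 0
  (g (h) (q (k (f (t) (h))))) = g(0, 0) = 2
  (f (t) (g (h) (q (k (f (t) (h)))))) = f(1, 2) = 2


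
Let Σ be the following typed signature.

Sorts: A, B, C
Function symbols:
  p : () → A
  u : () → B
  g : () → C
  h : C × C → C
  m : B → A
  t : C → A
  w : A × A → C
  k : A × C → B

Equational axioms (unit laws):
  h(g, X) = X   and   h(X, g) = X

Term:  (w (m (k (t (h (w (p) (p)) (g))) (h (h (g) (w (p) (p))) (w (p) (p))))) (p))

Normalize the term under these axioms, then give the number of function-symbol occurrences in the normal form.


size = 15

1. (w (m (k (t (h (w (p) (p)) (g))) (h (h (g) (w (p) (p))) (w (p) (p))))) (p))  →  (w (m (k (t (w (p) (p))) (h (h (g) (w (p) (p))) (w (p) (p))))) (p))
2. (w (m (k (t (w (p) (p))) (h (h (g) (w (p) (p))) (w (p) (p))))) (p))  →  (w (m (k (t (w (p) (p))) (h (w (p) (p)) (w (p) (p))))) (p))
normal form: (w (m (k (t (w (p) (p))) (h (w (p) (p)) (w (p) (p))))) (p))


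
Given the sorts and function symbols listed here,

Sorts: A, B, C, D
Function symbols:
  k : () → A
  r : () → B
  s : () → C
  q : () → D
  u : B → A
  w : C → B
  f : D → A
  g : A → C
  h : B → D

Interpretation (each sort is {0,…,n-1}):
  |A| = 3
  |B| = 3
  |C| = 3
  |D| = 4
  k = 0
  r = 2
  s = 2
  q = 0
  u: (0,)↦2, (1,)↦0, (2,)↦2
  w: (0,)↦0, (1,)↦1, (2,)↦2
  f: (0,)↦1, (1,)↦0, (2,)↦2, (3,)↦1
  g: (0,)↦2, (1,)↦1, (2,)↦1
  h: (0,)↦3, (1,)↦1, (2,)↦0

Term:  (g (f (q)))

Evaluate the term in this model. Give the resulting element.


  q = 0
  (f (q)) = f(0,) = 1
  (g (f (q))) = g(1,) = 1

value = 1


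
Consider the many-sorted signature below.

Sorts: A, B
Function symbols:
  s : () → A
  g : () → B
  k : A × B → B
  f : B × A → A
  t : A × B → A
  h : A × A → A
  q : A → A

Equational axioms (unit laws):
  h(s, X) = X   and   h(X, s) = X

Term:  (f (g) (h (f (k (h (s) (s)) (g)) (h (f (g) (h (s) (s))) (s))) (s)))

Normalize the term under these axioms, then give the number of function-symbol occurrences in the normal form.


size = 9

1. (f (g) (h (f (k (h (s) (s)) (g)) (h (f (g) (h (s) (s))) (s))) (s)))  →  (f (g) (f (k (h (s) (s)) (g)) (h (f (g) (h (s) (s))) (s))))
2. (f (g) (f (k (h (s) (s)) (g)) (h (f (g) (h (s) (s))) (s))))  →  (f (g) (f (k (s) (g)) (h (f (g) (h (s) (s))) (s))))
3. (f (g) (f (k (s) (g)) (h (f (g) (h (s) (s))) (s))))  →  (f (g) (f (k (s) (g)) (f (g) (h (s) (s)))))
4. (f (g) (f (k (s) (g)) (f (g) (h (s) (s)))))  →  (f (g) (f (k (s) (g)) (f (g) (s))))
normal form: (f (g) (f (k (s) (g)) (f (g) (s))))


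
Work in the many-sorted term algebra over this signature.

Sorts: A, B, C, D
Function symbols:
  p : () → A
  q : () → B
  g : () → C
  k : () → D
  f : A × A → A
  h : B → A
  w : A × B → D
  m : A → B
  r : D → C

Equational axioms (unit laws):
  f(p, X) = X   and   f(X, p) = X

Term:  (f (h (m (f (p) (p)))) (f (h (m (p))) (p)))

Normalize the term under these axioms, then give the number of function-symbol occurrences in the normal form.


1. (f (h (m (f (p) (p)))) (f (h (m (p))) (p)))  →  (f (h (m (p))) (f (h (m (p))) (p)))
2. (f (h (m (p))) (f (h (m (p))) (p)))  →  (f (h (m (p))) (h (m (p))))
normal form: (f (h (m (p))) (h (m (p))))

size = 7


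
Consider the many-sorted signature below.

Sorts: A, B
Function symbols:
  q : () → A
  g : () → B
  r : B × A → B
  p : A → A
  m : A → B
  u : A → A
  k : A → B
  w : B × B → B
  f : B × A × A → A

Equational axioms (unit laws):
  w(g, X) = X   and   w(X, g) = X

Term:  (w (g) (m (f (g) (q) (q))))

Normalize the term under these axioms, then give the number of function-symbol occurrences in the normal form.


1. (w (g) (m (f (g) (q) (q))))  →  (m (f (g) (q) (q)))
normal form: (m (f (g) (q) (q)))

size = 5


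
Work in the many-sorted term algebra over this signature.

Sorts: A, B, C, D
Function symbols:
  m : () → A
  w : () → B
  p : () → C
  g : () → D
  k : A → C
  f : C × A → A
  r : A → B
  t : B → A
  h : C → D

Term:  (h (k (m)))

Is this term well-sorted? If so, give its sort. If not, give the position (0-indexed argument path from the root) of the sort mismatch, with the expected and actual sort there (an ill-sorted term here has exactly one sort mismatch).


well-sorted; sort = D

    (m) : A
  (k (m)) : C
(h (k (m))) : D


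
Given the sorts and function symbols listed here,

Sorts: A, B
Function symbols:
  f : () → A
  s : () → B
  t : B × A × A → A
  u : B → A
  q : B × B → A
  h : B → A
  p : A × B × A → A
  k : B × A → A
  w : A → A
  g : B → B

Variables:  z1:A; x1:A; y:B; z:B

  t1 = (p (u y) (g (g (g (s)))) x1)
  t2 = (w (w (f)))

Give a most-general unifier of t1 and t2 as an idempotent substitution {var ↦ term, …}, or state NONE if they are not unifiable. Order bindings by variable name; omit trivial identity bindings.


NONE (not unifiable)

head clash or occurs-check failure — not unifiable


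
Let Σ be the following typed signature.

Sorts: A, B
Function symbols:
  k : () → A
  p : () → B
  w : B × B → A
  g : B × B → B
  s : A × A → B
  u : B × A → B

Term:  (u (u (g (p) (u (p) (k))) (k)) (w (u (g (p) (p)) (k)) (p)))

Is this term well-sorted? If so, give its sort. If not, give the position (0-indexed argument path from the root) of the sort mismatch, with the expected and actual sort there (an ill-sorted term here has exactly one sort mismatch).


      (p) : B
        (p) : B
        (k) : A
      (u (p) (k)) : B
    (g (p) (u (p) (k))) : B
    (k) : A
  (u (g (p) (u (p) (k))) (k)) : B
        (p) : B
        (p) : B
      (g (p) (p)) : B
      (k) : A
    (u (g (p) (p)) (k)) : B
    (p) : B
  (w (u (g (p) (p)) (k)) (p)) : A
(u (u (g (p) (u (p) (k))) (k)) (w (u (g (p) (p)) (k)) (p))) : B

well-sorted; sort = B


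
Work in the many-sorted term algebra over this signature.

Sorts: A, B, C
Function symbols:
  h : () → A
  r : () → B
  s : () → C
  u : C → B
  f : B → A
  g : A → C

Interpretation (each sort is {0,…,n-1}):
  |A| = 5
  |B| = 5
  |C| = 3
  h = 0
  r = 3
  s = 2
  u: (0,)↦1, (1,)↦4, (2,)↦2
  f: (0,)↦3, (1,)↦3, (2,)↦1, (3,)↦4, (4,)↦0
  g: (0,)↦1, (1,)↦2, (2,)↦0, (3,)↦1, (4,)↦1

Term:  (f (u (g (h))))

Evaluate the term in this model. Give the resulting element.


  h = 0
  (g (h)) = g(0,) = 1
  (u (g (h))) = u(1,) = 4
  (f (u (g (h)))) = f(4,) = 0

value = 0


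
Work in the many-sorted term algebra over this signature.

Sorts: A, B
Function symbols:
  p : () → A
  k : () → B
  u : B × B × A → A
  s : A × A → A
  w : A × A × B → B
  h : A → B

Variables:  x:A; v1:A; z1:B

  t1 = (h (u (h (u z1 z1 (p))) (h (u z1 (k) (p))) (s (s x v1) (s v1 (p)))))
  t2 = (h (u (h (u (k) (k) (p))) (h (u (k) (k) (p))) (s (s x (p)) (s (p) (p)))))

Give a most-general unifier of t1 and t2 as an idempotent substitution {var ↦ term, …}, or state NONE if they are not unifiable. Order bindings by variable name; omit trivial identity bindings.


{v1 ↦ (p), z1 ↦ (k)}


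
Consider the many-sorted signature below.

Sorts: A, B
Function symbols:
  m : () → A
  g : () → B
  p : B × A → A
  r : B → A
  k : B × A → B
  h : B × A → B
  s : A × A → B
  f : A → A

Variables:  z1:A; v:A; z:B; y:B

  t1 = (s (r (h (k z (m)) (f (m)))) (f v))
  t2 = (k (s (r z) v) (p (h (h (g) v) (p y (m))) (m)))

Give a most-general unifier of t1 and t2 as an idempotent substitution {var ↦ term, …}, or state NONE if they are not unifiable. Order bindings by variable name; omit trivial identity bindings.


head clash or occurs-check failure — not unifiable

NONE (not unifiable)


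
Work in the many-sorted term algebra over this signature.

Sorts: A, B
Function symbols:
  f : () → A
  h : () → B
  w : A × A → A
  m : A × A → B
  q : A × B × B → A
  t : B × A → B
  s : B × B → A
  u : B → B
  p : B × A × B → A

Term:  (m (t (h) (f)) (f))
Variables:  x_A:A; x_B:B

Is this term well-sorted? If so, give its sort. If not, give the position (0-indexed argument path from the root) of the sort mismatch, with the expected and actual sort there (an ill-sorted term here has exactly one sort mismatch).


    (h) : B
    (f) : A
  (t (h) (f)) : B
  (f) : A
(m (t (h) (f)) (f)) : ✗ arg 0 at [0] has sort B, expected A

ill-sorted at position [0]: expected A, got B


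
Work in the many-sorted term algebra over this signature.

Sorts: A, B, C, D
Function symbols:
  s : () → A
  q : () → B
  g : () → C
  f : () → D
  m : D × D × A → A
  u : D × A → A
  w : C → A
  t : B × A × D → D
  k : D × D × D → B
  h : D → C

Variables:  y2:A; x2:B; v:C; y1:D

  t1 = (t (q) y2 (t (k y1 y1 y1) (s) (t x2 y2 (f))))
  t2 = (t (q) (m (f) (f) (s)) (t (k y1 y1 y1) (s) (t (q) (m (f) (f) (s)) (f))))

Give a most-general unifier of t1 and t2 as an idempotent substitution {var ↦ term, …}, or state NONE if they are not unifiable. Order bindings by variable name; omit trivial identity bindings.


{x2 ↦ (q), y2 ↦ (m (f) (f) (s))}


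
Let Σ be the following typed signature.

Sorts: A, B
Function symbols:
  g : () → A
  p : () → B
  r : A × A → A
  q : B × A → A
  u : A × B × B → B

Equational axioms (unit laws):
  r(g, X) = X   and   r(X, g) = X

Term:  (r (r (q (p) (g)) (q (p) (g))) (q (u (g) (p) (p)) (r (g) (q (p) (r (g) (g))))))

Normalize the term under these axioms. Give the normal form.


1. (r (r (q (p) (g)) (q (p) (g))) (q (u (g) (p) (p)) (r (g) (q (p) (r (g) (g))))))  →  (r (r (q (p) (g)) (q (p) (g))) (q (u (g) (p) (p)) (q (p) (r (g) (g)))))
2. (r (r (q (p) (g)) (q (p) (g))) (q (u (g) (p) (p)) (q (p) (r (g) (g)))))  →  (r (r (q (p) (g)) (q (p) (g))) (q (u (g) (p) (p)) (q (p) (g))))

normal form = (r (r (q (p) (g)) (q (p) (g))) (q (u (g) (p) (p)) (q (p) (g))))


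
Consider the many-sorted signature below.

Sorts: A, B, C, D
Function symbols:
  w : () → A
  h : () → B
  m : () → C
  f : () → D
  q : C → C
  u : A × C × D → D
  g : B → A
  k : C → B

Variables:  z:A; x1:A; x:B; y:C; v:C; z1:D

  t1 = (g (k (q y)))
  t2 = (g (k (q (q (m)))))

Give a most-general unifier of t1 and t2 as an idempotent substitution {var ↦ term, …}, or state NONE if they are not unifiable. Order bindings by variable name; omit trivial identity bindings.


{y ↦ (q (m))}


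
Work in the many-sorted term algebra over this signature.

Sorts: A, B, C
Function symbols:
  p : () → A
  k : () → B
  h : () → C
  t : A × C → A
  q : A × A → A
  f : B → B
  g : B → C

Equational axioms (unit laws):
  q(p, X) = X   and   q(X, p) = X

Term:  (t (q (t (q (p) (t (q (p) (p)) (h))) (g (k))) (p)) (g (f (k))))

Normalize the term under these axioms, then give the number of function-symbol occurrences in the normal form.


size = 10

1. (t (q (t (q (p) (t (q (p) (p)) (h))) (g (k))) (p)) (g (f (k))))  →  (t (t (q (p) (t (q (p) (p)) (h))) (g (k))) (g (f (k))))
2. (t (t (q (p) (t (q (p) (p)) (h))) (g (k))) (g (f (k))))  →  (t (t (t (q (p) (p)) (h)) (g (k))) (g (f (k))))
3. (t (t (t (q (p) (p)) (h)) (g (k))) (g (f (k))))  →  (t (t (t (p) (h)) (g (k))) (g (f (k))))
normal form: (t (t (t (p) (h)) (g (k))) (g (f (k))))


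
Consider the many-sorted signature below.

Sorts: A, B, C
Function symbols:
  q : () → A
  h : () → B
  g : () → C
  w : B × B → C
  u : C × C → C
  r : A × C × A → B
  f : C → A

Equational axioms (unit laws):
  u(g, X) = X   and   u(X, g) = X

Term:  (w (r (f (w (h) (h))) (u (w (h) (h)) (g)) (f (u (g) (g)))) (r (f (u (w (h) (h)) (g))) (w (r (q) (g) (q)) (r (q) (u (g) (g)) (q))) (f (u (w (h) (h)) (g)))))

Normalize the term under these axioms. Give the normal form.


1. (w (r (f (w (h) (h))) (u (w (h) (h)) (g)) (f (u (g) (g)))) (r (f (u (w (h) (h)) (g))) (w (r (q) (g) (q)) (r (q) (u (g) (g)) (q))) (f (u (w (h) (h)) (g)))))  →  (w (r (f (w (h) (h))) (w (h) (h)) (f (u (g) (g)))) (r (f (u (w (h) (h)) (g))) (w (r (q) (g) (q)) (r (q) (u (g) (g)) (q))) (f (u (w (h) (h)) (g)))))
2. (w (r (f (w (h) (h))) (w (h) (h)) (f (u (g) (g)))) (r (f (u (w (h) (h)) (g))) (w (r (q) (g) (q)) (r (q) (u (g) (g)) (q))) (f (u (w (h) (h)) (g)))))  →  (w (r (f (w (h) (h))) (w (h) (h)) (f (g))) (r (f (u (w (h) (h)) (g))) (w (r (q) (g) (q)) (r (q) (u (g) (g)) (q))) (f (u (w (h) (h)) (g)))))
3. (w (r (f (w (h) (h))) (w (h) (h)) (f (g))) (r (f (u (w (h) (h)) (g))) (w (r (q) (g) (q)) (r (q) (u (g) (g)) (q))) (f (u (w (h) (h)) (g)))))  →  (w (r (f (w (h) (h))) (w (h) (h)) (f (g))) (r (f (w (h) (h))) (w (r (q) (g) (q)) (r (q) (u (g) (g)) (q))) (f (u (w (h) (h)) (g)))))
4. (w (r (f (w (h) (h))) (w (h) (h)) (f (g))) (r (f (w (h) (h))) (w (r (q) (g) (q)) (r (q) (u (g) (g)) (q))) (f (u (w (h) (h)) (g)))))  →  (w (r (f (w (h) (h))) (w (h) (h)) (f (g))) (r (f (w (h) (h))) (w (r (q) (g) (q)) (r (q) (g) (q))) (f (u (w (h) (h)) (g)))))
5. (w (r (f (w (h) (h))) (w (h) (h)) (f (g))) (r (f (w (h) (h))) (w (r (q) (g) (q)) (r (q) (g) (q))) (f (u (w (h) (h)) (g)))))  →  (w (r (f (w (h) (h))) (w (h) (h)) (f (g))) (r (f (w (h) (h))) (w (r (q) (g) (q)) (r (q) (g) (q))) (f (w (h) (h)))))

normal form = (w (r (f (w (h) (h))) (w (h) (h)) (f (g))) (r (f (w (h) (h))) (w (r (q) (g) (q)) (r (q) (g) (q))) (f (w (h) (h)))))


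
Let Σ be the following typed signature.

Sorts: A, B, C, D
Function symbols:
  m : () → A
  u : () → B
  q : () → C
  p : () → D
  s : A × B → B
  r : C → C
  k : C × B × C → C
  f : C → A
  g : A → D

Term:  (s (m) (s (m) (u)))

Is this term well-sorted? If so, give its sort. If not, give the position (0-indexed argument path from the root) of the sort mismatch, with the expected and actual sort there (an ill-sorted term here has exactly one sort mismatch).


  (m) : A
    (m) : A
    (u) : B
  (s (m) (u)) : B
(s (m) (s (m) (u))) : B

well-sorted; sort = B


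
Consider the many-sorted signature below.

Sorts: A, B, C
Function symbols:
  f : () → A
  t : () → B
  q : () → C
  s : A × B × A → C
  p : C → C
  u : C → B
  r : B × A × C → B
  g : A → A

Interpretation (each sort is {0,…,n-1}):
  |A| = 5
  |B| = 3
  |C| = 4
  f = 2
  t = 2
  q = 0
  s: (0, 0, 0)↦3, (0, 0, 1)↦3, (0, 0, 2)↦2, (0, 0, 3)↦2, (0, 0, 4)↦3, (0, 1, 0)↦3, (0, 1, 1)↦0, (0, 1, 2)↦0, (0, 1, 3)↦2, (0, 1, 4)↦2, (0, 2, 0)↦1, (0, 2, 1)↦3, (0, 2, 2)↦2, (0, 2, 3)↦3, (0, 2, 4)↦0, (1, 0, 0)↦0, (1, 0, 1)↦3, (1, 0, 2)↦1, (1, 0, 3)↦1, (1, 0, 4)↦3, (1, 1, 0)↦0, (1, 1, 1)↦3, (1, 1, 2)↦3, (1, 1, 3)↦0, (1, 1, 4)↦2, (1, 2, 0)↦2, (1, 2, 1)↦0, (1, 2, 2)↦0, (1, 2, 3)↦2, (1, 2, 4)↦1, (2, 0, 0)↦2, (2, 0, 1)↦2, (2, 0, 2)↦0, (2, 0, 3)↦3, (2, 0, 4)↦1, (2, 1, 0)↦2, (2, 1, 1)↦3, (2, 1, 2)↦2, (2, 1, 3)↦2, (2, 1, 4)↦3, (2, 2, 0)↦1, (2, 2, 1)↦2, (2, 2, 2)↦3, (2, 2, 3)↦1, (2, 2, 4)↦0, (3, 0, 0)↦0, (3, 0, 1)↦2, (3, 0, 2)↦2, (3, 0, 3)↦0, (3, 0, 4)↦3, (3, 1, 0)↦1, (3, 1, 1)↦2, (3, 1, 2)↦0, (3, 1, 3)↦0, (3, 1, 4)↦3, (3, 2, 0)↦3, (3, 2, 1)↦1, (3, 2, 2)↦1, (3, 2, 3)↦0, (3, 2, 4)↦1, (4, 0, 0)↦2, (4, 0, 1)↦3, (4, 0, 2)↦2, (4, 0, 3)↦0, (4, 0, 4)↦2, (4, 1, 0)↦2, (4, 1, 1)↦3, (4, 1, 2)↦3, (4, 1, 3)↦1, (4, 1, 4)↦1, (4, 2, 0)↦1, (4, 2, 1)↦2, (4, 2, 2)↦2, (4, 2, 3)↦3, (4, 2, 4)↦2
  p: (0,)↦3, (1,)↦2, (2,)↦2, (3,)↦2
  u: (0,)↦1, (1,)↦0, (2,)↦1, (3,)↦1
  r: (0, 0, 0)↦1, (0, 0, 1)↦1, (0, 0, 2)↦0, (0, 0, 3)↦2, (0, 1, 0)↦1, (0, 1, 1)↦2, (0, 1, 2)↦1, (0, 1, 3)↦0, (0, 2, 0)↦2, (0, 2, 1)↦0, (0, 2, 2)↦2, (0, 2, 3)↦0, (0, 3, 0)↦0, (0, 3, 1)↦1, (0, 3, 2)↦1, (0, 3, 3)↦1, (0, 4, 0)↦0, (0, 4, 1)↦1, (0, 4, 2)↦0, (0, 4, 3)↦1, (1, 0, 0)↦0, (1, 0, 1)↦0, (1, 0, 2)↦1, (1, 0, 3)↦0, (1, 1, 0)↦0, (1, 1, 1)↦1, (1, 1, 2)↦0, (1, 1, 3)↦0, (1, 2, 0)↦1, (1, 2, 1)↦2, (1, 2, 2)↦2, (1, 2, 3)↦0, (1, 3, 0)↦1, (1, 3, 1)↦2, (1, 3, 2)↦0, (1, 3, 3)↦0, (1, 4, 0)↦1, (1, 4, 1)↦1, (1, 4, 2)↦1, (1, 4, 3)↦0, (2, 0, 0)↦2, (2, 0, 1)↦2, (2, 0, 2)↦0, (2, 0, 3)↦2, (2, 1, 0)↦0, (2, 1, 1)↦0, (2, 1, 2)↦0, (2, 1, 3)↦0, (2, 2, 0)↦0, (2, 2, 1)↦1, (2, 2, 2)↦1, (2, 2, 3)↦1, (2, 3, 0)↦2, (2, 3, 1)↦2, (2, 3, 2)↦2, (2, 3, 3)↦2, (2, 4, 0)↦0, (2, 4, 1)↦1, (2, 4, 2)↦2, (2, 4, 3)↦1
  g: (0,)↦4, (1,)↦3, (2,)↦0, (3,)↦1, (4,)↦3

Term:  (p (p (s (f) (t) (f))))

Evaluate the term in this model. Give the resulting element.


value = 2

  f = 2
  t = 2
  f = 2
  (s (f) (t) (f)) = s(2, 2, 2) = 3
  (p (s (f) (t) (f))) = p(3,) = 2
  (p (p (s (f) (t) (f)))) = p(2,) = 2


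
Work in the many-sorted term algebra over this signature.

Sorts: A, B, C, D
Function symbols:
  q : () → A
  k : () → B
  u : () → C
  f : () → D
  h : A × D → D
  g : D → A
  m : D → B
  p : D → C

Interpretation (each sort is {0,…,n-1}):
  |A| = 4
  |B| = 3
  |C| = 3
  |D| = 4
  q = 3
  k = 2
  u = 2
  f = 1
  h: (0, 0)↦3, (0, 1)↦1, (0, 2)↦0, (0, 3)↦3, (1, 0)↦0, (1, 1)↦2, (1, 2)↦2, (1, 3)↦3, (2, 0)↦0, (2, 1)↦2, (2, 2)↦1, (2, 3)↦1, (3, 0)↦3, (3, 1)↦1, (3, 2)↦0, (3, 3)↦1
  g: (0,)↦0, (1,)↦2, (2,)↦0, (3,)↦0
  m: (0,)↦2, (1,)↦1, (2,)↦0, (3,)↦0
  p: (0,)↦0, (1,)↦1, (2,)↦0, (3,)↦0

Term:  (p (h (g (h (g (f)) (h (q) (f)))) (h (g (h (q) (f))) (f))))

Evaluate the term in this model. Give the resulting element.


value = 0

  f = 1
  (g (f)) = g(1,) = 2
  q = 3
  f = 1
  (h (q) (f)) = h(3, 1) = 1
  (h (g (f)) (h (q) (f))) = h(2, 1) = 2
  (g (h (g (f)) (h (q) (f)))) = g(2,) = 0
  q = 3
  f = 1
  (h (q) (f)) = h(3, 1) = 1
  (g (h (q) (f))) = g(1,) = 2
  f = 1
  (h (g (h (q) (f))) (f)) = h(2, 1) = 2
  (h (g (h (g (f)) (h (q) (f)))) (h (g (h (q) (f))) (f))) = h(0, 2) = 0
  (p (h (g (h (g (f)) (h (q) (f)))) (h (g (h (q) (f))) (f)))) = p(0,) = 0


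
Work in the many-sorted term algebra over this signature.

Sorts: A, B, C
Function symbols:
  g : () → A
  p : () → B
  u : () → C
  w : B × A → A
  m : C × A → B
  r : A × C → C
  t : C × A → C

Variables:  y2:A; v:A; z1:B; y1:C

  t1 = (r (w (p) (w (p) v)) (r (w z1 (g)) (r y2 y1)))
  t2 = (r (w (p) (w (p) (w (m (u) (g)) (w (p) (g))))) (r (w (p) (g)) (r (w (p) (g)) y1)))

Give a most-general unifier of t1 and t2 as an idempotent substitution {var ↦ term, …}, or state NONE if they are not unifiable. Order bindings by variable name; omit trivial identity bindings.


{v ↦ (w (m (u) (g)) (w (p) (g))), y2 ↦ (w (p) (g)), z1 ↦ (p)}


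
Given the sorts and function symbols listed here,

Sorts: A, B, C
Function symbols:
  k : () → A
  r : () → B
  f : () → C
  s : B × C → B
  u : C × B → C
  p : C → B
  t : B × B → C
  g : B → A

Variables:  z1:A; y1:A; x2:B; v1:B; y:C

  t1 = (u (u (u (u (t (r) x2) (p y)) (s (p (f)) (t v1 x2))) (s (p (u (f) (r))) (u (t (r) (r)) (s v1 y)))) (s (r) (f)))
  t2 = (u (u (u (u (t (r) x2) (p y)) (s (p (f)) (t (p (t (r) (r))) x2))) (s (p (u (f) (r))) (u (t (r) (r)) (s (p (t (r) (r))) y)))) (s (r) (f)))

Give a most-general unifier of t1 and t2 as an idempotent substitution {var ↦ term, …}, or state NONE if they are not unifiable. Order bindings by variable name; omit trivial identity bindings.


{v1 ↦ (p (t (r) (r)))}
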